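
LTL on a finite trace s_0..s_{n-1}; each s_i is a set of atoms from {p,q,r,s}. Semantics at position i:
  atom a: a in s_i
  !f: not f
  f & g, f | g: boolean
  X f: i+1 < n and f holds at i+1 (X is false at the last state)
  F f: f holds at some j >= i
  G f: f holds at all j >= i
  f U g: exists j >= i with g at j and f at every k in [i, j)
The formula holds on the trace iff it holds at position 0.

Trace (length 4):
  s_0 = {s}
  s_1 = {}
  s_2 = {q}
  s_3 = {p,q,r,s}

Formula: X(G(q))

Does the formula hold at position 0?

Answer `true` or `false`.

s_0={s}: X(G(q))=False G(q)=False q=False
s_1={}: X(G(q))=True G(q)=False q=False
s_2={q}: X(G(q))=True G(q)=True q=True
s_3={p,q,r,s}: X(G(q))=False G(q)=True q=True

Answer: false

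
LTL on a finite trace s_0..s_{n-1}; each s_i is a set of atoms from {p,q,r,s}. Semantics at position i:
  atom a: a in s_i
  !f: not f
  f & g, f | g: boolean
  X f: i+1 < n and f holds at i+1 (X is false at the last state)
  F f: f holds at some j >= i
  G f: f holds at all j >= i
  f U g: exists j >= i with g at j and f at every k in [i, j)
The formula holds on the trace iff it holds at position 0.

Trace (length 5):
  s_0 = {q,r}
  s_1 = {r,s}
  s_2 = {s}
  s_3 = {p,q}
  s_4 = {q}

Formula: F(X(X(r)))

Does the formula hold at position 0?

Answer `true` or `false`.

Answer: false

Derivation:
s_0={q,r}: F(X(X(r)))=False X(X(r))=False X(r)=True r=True
s_1={r,s}: F(X(X(r)))=False X(X(r))=False X(r)=False r=True
s_2={s}: F(X(X(r)))=False X(X(r))=False X(r)=False r=False
s_3={p,q}: F(X(X(r)))=False X(X(r))=False X(r)=False r=False
s_4={q}: F(X(X(r)))=False X(X(r))=False X(r)=False r=False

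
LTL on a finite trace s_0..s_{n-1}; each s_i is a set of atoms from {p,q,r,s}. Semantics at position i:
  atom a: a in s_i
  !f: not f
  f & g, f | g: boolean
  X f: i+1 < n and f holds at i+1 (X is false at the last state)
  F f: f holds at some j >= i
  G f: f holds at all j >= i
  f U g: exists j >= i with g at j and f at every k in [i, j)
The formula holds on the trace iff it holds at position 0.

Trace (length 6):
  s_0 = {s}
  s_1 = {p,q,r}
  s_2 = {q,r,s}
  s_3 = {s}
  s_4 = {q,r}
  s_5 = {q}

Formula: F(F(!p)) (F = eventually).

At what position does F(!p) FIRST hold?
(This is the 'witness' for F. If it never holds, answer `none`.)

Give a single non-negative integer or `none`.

Answer: 0

Derivation:
s_0={s}: F(!p)=True !p=True p=False
s_1={p,q,r}: F(!p)=True !p=False p=True
s_2={q,r,s}: F(!p)=True !p=True p=False
s_3={s}: F(!p)=True !p=True p=False
s_4={q,r}: F(!p)=True !p=True p=False
s_5={q}: F(!p)=True !p=True p=False
F(F(!p)) holds; first witness at position 0.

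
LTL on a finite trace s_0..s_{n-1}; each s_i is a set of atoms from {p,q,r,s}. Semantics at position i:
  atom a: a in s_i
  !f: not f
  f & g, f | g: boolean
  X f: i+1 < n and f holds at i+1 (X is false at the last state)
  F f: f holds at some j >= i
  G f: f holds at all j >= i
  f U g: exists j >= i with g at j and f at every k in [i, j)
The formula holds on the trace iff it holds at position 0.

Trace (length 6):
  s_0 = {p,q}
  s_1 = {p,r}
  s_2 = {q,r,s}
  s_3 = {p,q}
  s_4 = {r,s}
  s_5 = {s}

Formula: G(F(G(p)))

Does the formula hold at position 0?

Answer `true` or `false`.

s_0={p,q}: G(F(G(p)))=False F(G(p))=False G(p)=False p=True
s_1={p,r}: G(F(G(p)))=False F(G(p))=False G(p)=False p=True
s_2={q,r,s}: G(F(G(p)))=False F(G(p))=False G(p)=False p=False
s_3={p,q}: G(F(G(p)))=False F(G(p))=False G(p)=False p=True
s_4={r,s}: G(F(G(p)))=False F(G(p))=False G(p)=False p=False
s_5={s}: G(F(G(p)))=False F(G(p))=False G(p)=False p=False

Answer: false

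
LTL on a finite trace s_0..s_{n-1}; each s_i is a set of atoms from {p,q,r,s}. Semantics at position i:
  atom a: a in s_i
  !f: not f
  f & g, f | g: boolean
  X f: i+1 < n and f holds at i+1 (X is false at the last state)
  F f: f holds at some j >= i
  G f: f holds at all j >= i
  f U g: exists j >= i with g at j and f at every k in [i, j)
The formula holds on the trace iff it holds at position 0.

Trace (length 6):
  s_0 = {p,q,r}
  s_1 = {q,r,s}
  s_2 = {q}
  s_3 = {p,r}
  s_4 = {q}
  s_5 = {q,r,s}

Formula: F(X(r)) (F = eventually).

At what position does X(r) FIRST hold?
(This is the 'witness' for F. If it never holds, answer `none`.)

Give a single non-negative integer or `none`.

Answer: 0

Derivation:
s_0={p,q,r}: X(r)=True r=True
s_1={q,r,s}: X(r)=False r=True
s_2={q}: X(r)=True r=False
s_3={p,r}: X(r)=False r=True
s_4={q}: X(r)=True r=False
s_5={q,r,s}: X(r)=False r=True
F(X(r)) holds; first witness at position 0.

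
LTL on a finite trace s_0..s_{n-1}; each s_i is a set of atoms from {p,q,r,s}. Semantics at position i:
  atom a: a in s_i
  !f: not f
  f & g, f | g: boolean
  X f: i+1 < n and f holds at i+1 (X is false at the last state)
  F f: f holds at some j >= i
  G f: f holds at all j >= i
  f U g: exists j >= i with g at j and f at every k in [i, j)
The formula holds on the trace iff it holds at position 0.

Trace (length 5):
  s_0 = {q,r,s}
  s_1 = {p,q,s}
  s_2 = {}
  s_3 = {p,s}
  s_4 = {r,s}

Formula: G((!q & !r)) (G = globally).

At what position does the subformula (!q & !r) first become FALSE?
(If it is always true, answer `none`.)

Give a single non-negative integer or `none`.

Answer: 0

Derivation:
s_0={q,r,s}: (!q & !r)=False !q=False q=True !r=False r=True
s_1={p,q,s}: (!q & !r)=False !q=False q=True !r=True r=False
s_2={}: (!q & !r)=True !q=True q=False !r=True r=False
s_3={p,s}: (!q & !r)=True !q=True q=False !r=True r=False
s_4={r,s}: (!q & !r)=False !q=True q=False !r=False r=True
G((!q & !r)) holds globally = False
First violation at position 0.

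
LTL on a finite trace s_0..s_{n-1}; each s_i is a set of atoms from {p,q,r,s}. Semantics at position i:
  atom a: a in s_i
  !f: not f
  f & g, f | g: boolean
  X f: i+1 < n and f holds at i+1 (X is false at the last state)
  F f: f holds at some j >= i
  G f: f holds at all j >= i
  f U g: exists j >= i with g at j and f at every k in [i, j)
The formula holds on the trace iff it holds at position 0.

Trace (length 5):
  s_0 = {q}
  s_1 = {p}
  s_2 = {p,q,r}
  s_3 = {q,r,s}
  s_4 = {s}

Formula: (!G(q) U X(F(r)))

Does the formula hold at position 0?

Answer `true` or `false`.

Answer: true

Derivation:
s_0={q}: (!G(q) U X(F(r)))=True !G(q)=True G(q)=False q=True X(F(r))=True F(r)=True r=False
s_1={p}: (!G(q) U X(F(r)))=True !G(q)=True G(q)=False q=False X(F(r))=True F(r)=True r=False
s_2={p,q,r}: (!G(q) U X(F(r)))=True !G(q)=True G(q)=False q=True X(F(r))=True F(r)=True r=True
s_3={q,r,s}: (!G(q) U X(F(r)))=False !G(q)=True G(q)=False q=True X(F(r))=False F(r)=True r=True
s_4={s}: (!G(q) U X(F(r)))=False !G(q)=True G(q)=False q=False X(F(r))=False F(r)=False r=False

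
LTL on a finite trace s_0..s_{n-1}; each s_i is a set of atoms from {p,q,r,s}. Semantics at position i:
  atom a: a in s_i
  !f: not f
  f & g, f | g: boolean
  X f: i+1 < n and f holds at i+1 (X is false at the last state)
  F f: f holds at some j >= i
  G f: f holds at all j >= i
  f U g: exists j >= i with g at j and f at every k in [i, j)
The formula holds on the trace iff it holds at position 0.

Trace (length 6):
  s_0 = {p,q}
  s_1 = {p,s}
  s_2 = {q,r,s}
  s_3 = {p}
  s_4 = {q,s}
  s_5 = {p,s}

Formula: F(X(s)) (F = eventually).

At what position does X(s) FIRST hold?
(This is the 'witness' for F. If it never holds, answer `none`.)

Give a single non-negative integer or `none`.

Answer: 0

Derivation:
s_0={p,q}: X(s)=True s=False
s_1={p,s}: X(s)=True s=True
s_2={q,r,s}: X(s)=False s=True
s_3={p}: X(s)=True s=False
s_4={q,s}: X(s)=True s=True
s_5={p,s}: X(s)=False s=True
F(X(s)) holds; first witness at position 0.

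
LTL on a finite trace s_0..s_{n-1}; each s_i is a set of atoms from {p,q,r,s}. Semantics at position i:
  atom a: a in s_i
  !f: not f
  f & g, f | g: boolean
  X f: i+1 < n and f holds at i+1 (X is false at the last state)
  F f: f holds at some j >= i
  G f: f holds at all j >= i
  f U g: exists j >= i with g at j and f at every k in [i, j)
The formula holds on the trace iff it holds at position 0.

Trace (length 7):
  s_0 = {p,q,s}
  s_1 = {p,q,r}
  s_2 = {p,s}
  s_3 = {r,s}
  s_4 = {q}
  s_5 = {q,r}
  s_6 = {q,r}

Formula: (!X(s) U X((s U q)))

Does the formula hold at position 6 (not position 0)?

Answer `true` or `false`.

Answer: false

Derivation:
s_0={p,q,s}: (!X(s) U X((s U q)))=True !X(s)=True X(s)=False s=True X((s U q))=True (s U q)=True q=True
s_1={p,q,r}: (!X(s) U X((s U q)))=True !X(s)=False X(s)=True s=False X((s U q))=True (s U q)=True q=True
s_2={p,s}: (!X(s) U X((s U q)))=True !X(s)=False X(s)=True s=True X((s U q))=True (s U q)=True q=False
s_3={r,s}: (!X(s) U X((s U q)))=True !X(s)=True X(s)=False s=True X((s U q))=True (s U q)=True q=False
s_4={q}: (!X(s) U X((s U q)))=True !X(s)=True X(s)=False s=False X((s U q))=True (s U q)=True q=True
s_5={q,r}: (!X(s) U X((s U q)))=True !X(s)=True X(s)=False s=False X((s U q))=True (s U q)=True q=True
s_6={q,r}: (!X(s) U X((s U q)))=False !X(s)=True X(s)=False s=False X((s U q))=False (s U q)=True q=True
Evaluating at position 6: result = False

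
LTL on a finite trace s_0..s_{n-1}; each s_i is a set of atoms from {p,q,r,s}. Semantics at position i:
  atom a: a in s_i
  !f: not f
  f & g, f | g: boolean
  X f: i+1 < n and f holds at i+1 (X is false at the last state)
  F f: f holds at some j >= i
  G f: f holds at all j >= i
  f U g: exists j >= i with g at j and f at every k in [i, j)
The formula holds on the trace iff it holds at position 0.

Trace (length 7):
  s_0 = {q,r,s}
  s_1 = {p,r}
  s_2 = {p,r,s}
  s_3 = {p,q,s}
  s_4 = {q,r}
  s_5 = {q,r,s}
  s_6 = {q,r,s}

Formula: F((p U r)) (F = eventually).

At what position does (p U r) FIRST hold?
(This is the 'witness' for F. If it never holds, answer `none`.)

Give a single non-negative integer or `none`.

s_0={q,r,s}: (p U r)=True p=False r=True
s_1={p,r}: (p U r)=True p=True r=True
s_2={p,r,s}: (p U r)=True p=True r=True
s_3={p,q,s}: (p U r)=True p=True r=False
s_4={q,r}: (p U r)=True p=False r=True
s_5={q,r,s}: (p U r)=True p=False r=True
s_6={q,r,s}: (p U r)=True p=False r=True
F((p U r)) holds; first witness at position 0.

Answer: 0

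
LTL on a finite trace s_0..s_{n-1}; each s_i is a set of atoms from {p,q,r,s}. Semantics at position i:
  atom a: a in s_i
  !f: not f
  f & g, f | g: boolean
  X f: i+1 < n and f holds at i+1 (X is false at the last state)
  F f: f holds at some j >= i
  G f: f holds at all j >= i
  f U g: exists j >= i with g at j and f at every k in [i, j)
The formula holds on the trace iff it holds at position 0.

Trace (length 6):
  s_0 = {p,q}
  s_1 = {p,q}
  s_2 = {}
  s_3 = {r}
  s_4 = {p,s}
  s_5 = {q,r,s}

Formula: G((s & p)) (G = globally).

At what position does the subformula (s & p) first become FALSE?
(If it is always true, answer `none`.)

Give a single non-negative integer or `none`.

s_0={p,q}: (s & p)=False s=False p=True
s_1={p,q}: (s & p)=False s=False p=True
s_2={}: (s & p)=False s=False p=False
s_3={r}: (s & p)=False s=False p=False
s_4={p,s}: (s & p)=True s=True p=True
s_5={q,r,s}: (s & p)=False s=True p=False
G((s & p)) holds globally = False
First violation at position 0.

Answer: 0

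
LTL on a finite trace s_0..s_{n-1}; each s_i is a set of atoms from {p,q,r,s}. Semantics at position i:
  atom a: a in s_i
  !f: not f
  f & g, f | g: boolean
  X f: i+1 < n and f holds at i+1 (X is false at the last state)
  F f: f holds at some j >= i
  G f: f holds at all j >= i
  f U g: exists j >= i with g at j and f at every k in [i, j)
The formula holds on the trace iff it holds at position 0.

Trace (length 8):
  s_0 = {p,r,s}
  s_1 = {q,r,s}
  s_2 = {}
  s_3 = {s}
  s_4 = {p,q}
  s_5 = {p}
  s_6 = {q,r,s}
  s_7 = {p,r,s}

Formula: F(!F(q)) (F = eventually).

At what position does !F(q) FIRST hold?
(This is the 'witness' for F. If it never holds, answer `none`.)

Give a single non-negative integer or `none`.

Answer: 7

Derivation:
s_0={p,r,s}: !F(q)=False F(q)=True q=False
s_1={q,r,s}: !F(q)=False F(q)=True q=True
s_2={}: !F(q)=False F(q)=True q=False
s_3={s}: !F(q)=False F(q)=True q=False
s_4={p,q}: !F(q)=False F(q)=True q=True
s_5={p}: !F(q)=False F(q)=True q=False
s_6={q,r,s}: !F(q)=False F(q)=True q=True
s_7={p,r,s}: !F(q)=True F(q)=False q=False
F(!F(q)) holds; first witness at position 7.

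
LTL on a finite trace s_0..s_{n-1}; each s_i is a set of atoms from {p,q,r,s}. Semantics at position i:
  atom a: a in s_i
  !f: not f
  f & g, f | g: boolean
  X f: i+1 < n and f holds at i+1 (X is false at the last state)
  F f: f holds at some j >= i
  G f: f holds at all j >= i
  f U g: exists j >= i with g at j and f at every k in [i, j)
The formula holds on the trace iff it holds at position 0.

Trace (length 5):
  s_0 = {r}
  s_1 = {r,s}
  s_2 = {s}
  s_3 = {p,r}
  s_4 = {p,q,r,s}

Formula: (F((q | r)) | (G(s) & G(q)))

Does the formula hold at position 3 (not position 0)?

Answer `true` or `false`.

s_0={r}: (F((q | r)) | (G(s) & G(q)))=True F((q | r))=True (q | r)=True q=False r=True (G(s) & G(q))=False G(s)=False s=False G(q)=False
s_1={r,s}: (F((q | r)) | (G(s) & G(q)))=True F((q | r))=True (q | r)=True q=False r=True (G(s) & G(q))=False G(s)=False s=True G(q)=False
s_2={s}: (F((q | r)) | (G(s) & G(q)))=True F((q | r))=True (q | r)=False q=False r=False (G(s) & G(q))=False G(s)=False s=True G(q)=False
s_3={p,r}: (F((q | r)) | (G(s) & G(q)))=True F((q | r))=True (q | r)=True q=False r=True (G(s) & G(q))=False G(s)=False s=False G(q)=False
s_4={p,q,r,s}: (F((q | r)) | (G(s) & G(q)))=True F((q | r))=True (q | r)=True q=True r=True (G(s) & G(q))=True G(s)=True s=True G(q)=True
Evaluating at position 3: result = True

Answer: true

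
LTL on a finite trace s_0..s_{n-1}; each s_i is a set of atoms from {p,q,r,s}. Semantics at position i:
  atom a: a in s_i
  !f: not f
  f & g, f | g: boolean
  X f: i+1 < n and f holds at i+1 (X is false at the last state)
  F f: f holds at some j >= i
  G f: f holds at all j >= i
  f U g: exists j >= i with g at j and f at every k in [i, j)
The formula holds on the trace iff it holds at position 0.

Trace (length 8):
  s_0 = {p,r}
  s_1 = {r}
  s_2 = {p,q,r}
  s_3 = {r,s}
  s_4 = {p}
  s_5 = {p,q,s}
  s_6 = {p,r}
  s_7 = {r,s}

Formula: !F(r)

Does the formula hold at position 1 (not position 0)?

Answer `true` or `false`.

Answer: false

Derivation:
s_0={p,r}: !F(r)=False F(r)=True r=True
s_1={r}: !F(r)=False F(r)=True r=True
s_2={p,q,r}: !F(r)=False F(r)=True r=True
s_3={r,s}: !F(r)=False F(r)=True r=True
s_4={p}: !F(r)=False F(r)=True r=False
s_5={p,q,s}: !F(r)=False F(r)=True r=False
s_6={p,r}: !F(r)=False F(r)=True r=True
s_7={r,s}: !F(r)=False F(r)=True r=True
Evaluating at position 1: result = False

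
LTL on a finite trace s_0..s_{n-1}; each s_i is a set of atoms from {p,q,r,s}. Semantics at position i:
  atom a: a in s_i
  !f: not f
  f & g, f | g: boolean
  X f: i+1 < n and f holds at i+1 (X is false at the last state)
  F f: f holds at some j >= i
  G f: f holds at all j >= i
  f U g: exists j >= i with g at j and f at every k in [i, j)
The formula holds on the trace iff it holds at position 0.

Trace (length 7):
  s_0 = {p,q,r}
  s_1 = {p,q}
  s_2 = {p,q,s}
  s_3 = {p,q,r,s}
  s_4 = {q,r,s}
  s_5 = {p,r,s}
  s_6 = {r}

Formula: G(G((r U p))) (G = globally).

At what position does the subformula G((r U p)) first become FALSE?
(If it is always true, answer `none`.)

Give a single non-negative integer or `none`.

s_0={p,q,r}: G((r U p))=False (r U p)=True r=True p=True
s_1={p,q}: G((r U p))=False (r U p)=True r=False p=True
s_2={p,q,s}: G((r U p))=False (r U p)=True r=False p=True
s_3={p,q,r,s}: G((r U p))=False (r U p)=True r=True p=True
s_4={q,r,s}: G((r U p))=False (r U p)=True r=True p=False
s_5={p,r,s}: G((r U p))=False (r U p)=True r=True p=True
s_6={r}: G((r U p))=False (r U p)=False r=True p=False
G(G((r U p))) holds globally = False
First violation at position 0.

Answer: 0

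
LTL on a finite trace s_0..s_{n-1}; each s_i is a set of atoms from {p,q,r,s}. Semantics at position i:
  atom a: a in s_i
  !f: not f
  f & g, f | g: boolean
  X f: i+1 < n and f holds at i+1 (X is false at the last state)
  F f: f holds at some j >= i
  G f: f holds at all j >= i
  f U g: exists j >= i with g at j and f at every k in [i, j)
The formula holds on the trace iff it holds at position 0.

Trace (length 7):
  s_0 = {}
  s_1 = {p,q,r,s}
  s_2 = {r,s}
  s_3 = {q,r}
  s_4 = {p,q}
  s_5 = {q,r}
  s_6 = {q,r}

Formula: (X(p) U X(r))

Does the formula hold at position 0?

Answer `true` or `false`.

s_0={}: (X(p) U X(r))=True X(p)=True p=False X(r)=True r=False
s_1={p,q,r,s}: (X(p) U X(r))=True X(p)=False p=True X(r)=True r=True
s_2={r,s}: (X(p) U X(r))=True X(p)=False p=False X(r)=True r=True
s_3={q,r}: (X(p) U X(r))=True X(p)=True p=False X(r)=False r=True
s_4={p,q}: (X(p) U X(r))=True X(p)=False p=True X(r)=True r=False
s_5={q,r}: (X(p) U X(r))=True X(p)=False p=False X(r)=True r=True
s_6={q,r}: (X(p) U X(r))=False X(p)=False p=False X(r)=False r=True

Answer: true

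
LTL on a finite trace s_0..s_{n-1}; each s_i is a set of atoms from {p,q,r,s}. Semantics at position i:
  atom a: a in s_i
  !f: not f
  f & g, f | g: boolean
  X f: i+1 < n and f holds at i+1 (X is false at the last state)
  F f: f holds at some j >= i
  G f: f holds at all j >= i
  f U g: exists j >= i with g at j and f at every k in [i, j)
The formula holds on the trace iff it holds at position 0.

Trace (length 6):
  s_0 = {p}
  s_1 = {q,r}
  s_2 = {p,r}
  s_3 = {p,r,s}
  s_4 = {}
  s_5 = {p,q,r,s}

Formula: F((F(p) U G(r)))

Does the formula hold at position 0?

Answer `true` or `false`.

Answer: true

Derivation:
s_0={p}: F((F(p) U G(r)))=True (F(p) U G(r))=True F(p)=True p=True G(r)=False r=False
s_1={q,r}: F((F(p) U G(r)))=True (F(p) U G(r))=True F(p)=True p=False G(r)=False r=True
s_2={p,r}: F((F(p) U G(r)))=True (F(p) U G(r))=True F(p)=True p=True G(r)=False r=True
s_3={p,r,s}: F((F(p) U G(r)))=True (F(p) U G(r))=True F(p)=True p=True G(r)=False r=True
s_4={}: F((F(p) U G(r)))=True (F(p) U G(r))=True F(p)=True p=False G(r)=False r=False
s_5={p,q,r,s}: F((F(p) U G(r)))=True (F(p) U G(r))=True F(p)=True p=True G(r)=True r=True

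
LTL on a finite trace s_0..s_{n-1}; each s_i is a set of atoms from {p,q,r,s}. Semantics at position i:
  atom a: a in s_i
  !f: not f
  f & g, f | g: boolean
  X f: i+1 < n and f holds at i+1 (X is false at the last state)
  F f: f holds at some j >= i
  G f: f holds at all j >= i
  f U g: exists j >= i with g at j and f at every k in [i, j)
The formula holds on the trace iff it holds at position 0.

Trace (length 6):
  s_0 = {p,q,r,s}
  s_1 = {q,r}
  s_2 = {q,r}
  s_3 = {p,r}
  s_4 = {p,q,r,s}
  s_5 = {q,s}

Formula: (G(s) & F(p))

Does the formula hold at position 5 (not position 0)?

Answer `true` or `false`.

Answer: false

Derivation:
s_0={p,q,r,s}: (G(s) & F(p))=False G(s)=False s=True F(p)=True p=True
s_1={q,r}: (G(s) & F(p))=False G(s)=False s=False F(p)=True p=False
s_2={q,r}: (G(s) & F(p))=False G(s)=False s=False F(p)=True p=False
s_3={p,r}: (G(s) & F(p))=False G(s)=False s=False F(p)=True p=True
s_4={p,q,r,s}: (G(s) & F(p))=True G(s)=True s=True F(p)=True p=True
s_5={q,s}: (G(s) & F(p))=False G(s)=True s=True F(p)=False p=False
Evaluating at position 5: result = False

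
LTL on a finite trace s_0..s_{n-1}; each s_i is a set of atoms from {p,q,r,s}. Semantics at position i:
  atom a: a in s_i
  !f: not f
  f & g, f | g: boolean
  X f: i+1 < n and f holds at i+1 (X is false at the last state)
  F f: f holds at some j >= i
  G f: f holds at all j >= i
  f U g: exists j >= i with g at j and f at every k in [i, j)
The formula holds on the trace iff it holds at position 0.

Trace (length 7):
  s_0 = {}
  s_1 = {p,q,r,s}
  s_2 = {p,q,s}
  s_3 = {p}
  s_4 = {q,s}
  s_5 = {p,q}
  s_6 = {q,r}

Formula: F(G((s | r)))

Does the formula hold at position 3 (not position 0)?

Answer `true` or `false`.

s_0={}: F(G((s | r)))=True G((s | r))=False (s | r)=False s=False r=False
s_1={p,q,r,s}: F(G((s | r)))=True G((s | r))=False (s | r)=True s=True r=True
s_2={p,q,s}: F(G((s | r)))=True G((s | r))=False (s | r)=True s=True r=False
s_3={p}: F(G((s | r)))=True G((s | r))=False (s | r)=False s=False r=False
s_4={q,s}: F(G((s | r)))=True G((s | r))=False (s | r)=True s=True r=False
s_5={p,q}: F(G((s | r)))=True G((s | r))=False (s | r)=False s=False r=False
s_6={q,r}: F(G((s | r)))=True G((s | r))=True (s | r)=True s=False r=True
Evaluating at position 3: result = True

Answer: true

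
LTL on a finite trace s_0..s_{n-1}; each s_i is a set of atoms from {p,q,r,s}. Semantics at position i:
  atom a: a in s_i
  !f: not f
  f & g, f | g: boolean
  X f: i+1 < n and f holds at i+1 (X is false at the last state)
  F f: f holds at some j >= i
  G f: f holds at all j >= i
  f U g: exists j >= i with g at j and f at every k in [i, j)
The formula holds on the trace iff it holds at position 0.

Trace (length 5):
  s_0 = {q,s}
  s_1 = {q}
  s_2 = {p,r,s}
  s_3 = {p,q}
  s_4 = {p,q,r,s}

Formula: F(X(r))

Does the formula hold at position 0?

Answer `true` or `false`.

Answer: true

Derivation:
s_0={q,s}: F(X(r))=True X(r)=False r=False
s_1={q}: F(X(r))=True X(r)=True r=False
s_2={p,r,s}: F(X(r))=True X(r)=False r=True
s_3={p,q}: F(X(r))=True X(r)=True r=False
s_4={p,q,r,s}: F(X(r))=False X(r)=False r=True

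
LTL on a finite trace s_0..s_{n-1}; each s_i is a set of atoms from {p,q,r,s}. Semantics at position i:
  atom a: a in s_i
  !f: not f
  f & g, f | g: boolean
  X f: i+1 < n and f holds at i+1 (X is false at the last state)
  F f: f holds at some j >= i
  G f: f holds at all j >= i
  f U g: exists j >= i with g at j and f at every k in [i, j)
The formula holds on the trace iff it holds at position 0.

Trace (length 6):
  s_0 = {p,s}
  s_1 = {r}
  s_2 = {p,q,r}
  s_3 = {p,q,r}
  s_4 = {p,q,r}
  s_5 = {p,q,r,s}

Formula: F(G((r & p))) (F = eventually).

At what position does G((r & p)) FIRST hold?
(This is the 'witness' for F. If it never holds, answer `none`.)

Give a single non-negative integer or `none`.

s_0={p,s}: G((r & p))=False (r & p)=False r=False p=True
s_1={r}: G((r & p))=False (r & p)=False r=True p=False
s_2={p,q,r}: G((r & p))=True (r & p)=True r=True p=True
s_3={p,q,r}: G((r & p))=True (r & p)=True r=True p=True
s_4={p,q,r}: G((r & p))=True (r & p)=True r=True p=True
s_5={p,q,r,s}: G((r & p))=True (r & p)=True r=True p=True
F(G((r & p))) holds; first witness at position 2.

Answer: 2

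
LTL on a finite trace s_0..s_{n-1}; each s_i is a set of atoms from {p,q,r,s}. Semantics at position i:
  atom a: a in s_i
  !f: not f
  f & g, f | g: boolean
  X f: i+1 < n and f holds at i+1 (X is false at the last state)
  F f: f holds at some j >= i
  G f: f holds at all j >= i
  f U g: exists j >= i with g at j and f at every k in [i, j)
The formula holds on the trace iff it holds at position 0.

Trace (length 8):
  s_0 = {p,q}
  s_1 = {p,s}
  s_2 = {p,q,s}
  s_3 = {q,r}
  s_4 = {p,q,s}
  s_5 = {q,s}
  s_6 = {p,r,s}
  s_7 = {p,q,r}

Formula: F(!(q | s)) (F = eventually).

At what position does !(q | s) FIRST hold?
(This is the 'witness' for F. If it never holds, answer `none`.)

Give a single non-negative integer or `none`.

Answer: none

Derivation:
s_0={p,q}: !(q | s)=False (q | s)=True q=True s=False
s_1={p,s}: !(q | s)=False (q | s)=True q=False s=True
s_2={p,q,s}: !(q | s)=False (q | s)=True q=True s=True
s_3={q,r}: !(q | s)=False (q | s)=True q=True s=False
s_4={p,q,s}: !(q | s)=False (q | s)=True q=True s=True
s_5={q,s}: !(q | s)=False (q | s)=True q=True s=True
s_6={p,r,s}: !(q | s)=False (q | s)=True q=False s=True
s_7={p,q,r}: !(q | s)=False (q | s)=True q=True s=False
F(!(q | s)) does not hold (no witness exists).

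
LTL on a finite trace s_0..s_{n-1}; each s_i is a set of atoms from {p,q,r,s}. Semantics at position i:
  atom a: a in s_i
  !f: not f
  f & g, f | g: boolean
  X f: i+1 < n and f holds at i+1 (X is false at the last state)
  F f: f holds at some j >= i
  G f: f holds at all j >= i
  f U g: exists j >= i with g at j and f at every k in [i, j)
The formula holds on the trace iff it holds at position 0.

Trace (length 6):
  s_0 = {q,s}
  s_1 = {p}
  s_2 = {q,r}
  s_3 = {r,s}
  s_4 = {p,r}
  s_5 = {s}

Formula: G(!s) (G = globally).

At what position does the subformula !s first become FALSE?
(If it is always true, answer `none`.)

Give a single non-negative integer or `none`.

Answer: 0

Derivation:
s_0={q,s}: !s=False s=True
s_1={p}: !s=True s=False
s_2={q,r}: !s=True s=False
s_3={r,s}: !s=False s=True
s_4={p,r}: !s=True s=False
s_5={s}: !s=False s=True
G(!s) holds globally = False
First violation at position 0.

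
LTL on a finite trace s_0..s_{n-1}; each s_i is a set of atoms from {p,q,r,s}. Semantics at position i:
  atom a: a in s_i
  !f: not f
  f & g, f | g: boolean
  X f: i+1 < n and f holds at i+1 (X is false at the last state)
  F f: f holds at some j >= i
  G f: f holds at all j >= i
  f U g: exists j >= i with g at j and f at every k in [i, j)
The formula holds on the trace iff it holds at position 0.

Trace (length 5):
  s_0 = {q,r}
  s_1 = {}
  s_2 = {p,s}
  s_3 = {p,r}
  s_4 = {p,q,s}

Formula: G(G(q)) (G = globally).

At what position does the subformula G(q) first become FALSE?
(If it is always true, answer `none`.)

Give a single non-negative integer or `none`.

s_0={q,r}: G(q)=False q=True
s_1={}: G(q)=False q=False
s_2={p,s}: G(q)=False q=False
s_3={p,r}: G(q)=False q=False
s_4={p,q,s}: G(q)=True q=True
G(G(q)) holds globally = False
First violation at position 0.

Answer: 0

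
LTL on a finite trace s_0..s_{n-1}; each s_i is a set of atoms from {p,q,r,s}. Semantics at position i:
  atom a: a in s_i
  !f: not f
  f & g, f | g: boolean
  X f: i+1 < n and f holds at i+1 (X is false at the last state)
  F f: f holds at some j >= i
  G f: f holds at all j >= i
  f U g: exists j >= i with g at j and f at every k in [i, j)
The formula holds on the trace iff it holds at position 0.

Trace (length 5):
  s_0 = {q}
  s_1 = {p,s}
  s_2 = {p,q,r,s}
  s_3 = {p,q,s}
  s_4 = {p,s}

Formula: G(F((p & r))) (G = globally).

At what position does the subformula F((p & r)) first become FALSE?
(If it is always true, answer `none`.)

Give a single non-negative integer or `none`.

s_0={q}: F((p & r))=True (p & r)=False p=False r=False
s_1={p,s}: F((p & r))=True (p & r)=False p=True r=False
s_2={p,q,r,s}: F((p & r))=True (p & r)=True p=True r=True
s_3={p,q,s}: F((p & r))=False (p & r)=False p=True r=False
s_4={p,s}: F((p & r))=False (p & r)=False p=True r=False
G(F((p & r))) holds globally = False
First violation at position 3.

Answer: 3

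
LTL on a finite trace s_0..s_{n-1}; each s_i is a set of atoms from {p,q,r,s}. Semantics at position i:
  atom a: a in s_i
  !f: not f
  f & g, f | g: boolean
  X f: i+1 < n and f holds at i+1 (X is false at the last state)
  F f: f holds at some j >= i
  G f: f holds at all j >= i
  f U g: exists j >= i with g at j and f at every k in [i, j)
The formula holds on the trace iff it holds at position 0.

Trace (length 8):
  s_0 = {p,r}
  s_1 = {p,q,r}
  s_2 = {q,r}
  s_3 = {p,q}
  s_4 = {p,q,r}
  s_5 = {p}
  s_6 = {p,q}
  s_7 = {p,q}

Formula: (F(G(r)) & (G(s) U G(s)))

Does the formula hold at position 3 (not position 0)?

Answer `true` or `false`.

Answer: false

Derivation:
s_0={p,r}: (F(G(r)) & (G(s) U G(s)))=False F(G(r))=False G(r)=False r=True (G(s) U G(s))=False G(s)=False s=False
s_1={p,q,r}: (F(G(r)) & (G(s) U G(s)))=False F(G(r))=False G(r)=False r=True (G(s) U G(s))=False G(s)=False s=False
s_2={q,r}: (F(G(r)) & (G(s) U G(s)))=False F(G(r))=False G(r)=False r=True (G(s) U G(s))=False G(s)=False s=False
s_3={p,q}: (F(G(r)) & (G(s) U G(s)))=False F(G(r))=False G(r)=False r=False (G(s) U G(s))=False G(s)=False s=False
s_4={p,q,r}: (F(G(r)) & (G(s) U G(s)))=False F(G(r))=False G(r)=False r=True (G(s) U G(s))=False G(s)=False s=False
s_5={p}: (F(G(r)) & (G(s) U G(s)))=False F(G(r))=False G(r)=False r=False (G(s) U G(s))=False G(s)=False s=False
s_6={p,q}: (F(G(r)) & (G(s) U G(s)))=False F(G(r))=False G(r)=False r=False (G(s) U G(s))=False G(s)=False s=False
s_7={p,q}: (F(G(r)) & (G(s) U G(s)))=False F(G(r))=False G(r)=False r=False (G(s) U G(s))=False G(s)=False s=False
Evaluating at position 3: result = False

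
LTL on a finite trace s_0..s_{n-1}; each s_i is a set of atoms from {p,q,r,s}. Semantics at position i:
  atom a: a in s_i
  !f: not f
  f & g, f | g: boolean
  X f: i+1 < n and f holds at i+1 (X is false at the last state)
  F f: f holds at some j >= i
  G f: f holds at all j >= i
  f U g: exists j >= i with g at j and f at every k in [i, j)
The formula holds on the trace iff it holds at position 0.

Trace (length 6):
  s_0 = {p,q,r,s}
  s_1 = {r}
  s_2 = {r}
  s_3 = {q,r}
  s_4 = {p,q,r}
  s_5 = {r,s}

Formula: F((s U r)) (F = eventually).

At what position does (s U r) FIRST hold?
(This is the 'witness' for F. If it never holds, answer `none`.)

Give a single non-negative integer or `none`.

s_0={p,q,r,s}: (s U r)=True s=True r=True
s_1={r}: (s U r)=True s=False r=True
s_2={r}: (s U r)=True s=False r=True
s_3={q,r}: (s U r)=True s=False r=True
s_4={p,q,r}: (s U r)=True s=False r=True
s_5={r,s}: (s U r)=True s=True r=True
F((s U r)) holds; first witness at position 0.

Answer: 0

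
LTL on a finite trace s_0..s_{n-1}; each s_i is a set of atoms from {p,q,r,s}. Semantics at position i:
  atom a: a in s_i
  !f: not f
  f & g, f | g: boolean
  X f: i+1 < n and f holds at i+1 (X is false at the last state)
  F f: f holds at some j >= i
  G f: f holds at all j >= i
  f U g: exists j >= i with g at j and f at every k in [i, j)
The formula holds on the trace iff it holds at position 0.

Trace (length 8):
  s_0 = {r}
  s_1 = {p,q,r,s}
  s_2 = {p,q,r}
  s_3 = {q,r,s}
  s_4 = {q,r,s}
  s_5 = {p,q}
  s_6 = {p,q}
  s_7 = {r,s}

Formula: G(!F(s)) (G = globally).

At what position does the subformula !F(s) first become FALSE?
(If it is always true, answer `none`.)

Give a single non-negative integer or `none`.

Answer: 0

Derivation:
s_0={r}: !F(s)=False F(s)=True s=False
s_1={p,q,r,s}: !F(s)=False F(s)=True s=True
s_2={p,q,r}: !F(s)=False F(s)=True s=False
s_3={q,r,s}: !F(s)=False F(s)=True s=True
s_4={q,r,s}: !F(s)=False F(s)=True s=True
s_5={p,q}: !F(s)=False F(s)=True s=False
s_6={p,q}: !F(s)=False F(s)=True s=False
s_7={r,s}: !F(s)=False F(s)=True s=True
G(!F(s)) holds globally = False
First violation at position 0.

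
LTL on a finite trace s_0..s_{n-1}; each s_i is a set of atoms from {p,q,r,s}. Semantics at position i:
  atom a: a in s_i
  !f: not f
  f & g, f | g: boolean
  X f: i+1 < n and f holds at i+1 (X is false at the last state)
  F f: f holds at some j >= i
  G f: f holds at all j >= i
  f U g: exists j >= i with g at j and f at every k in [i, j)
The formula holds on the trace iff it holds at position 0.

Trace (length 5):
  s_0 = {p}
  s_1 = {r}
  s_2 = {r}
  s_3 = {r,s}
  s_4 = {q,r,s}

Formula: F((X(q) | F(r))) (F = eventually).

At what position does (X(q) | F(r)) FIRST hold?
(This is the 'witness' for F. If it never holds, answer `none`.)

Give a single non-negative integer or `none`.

Answer: 0

Derivation:
s_0={p}: (X(q) | F(r))=True X(q)=False q=False F(r)=True r=False
s_1={r}: (X(q) | F(r))=True X(q)=False q=False F(r)=True r=True
s_2={r}: (X(q) | F(r))=True X(q)=False q=False F(r)=True r=True
s_3={r,s}: (X(q) | F(r))=True X(q)=True q=False F(r)=True r=True
s_4={q,r,s}: (X(q) | F(r))=True X(q)=False q=True F(r)=True r=True
F((X(q) | F(r))) holds; first witness at position 0.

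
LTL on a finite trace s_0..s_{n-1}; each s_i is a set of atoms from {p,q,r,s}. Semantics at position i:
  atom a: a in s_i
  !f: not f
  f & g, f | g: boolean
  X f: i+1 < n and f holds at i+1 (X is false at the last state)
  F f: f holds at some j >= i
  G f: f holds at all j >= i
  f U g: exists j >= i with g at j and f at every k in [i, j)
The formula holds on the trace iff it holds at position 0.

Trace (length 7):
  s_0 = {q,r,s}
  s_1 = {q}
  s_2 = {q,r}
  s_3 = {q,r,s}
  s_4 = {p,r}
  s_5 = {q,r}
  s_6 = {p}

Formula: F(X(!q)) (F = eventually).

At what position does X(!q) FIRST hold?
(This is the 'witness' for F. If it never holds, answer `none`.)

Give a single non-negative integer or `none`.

Answer: 3

Derivation:
s_0={q,r,s}: X(!q)=False !q=False q=True
s_1={q}: X(!q)=False !q=False q=True
s_2={q,r}: X(!q)=False !q=False q=True
s_3={q,r,s}: X(!q)=True !q=False q=True
s_4={p,r}: X(!q)=False !q=True q=False
s_5={q,r}: X(!q)=True !q=False q=True
s_6={p}: X(!q)=False !q=True q=False
F(X(!q)) holds; first witness at position 3.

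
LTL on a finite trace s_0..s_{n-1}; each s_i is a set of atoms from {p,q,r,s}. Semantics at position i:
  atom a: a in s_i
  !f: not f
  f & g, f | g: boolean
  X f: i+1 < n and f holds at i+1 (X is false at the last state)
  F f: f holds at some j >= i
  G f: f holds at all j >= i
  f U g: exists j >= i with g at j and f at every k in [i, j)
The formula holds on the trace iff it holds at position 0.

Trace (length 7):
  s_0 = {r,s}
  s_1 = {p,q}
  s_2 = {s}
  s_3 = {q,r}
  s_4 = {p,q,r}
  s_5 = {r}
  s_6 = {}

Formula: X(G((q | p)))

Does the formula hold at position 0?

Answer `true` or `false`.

s_0={r,s}: X(G((q | p)))=False G((q | p))=False (q | p)=False q=False p=False
s_1={p,q}: X(G((q | p)))=False G((q | p))=False (q | p)=True q=True p=True
s_2={s}: X(G((q | p)))=False G((q | p))=False (q | p)=False q=False p=False
s_3={q,r}: X(G((q | p)))=False G((q | p))=False (q | p)=True q=True p=False
s_4={p,q,r}: X(G((q | p)))=False G((q | p))=False (q | p)=True q=True p=True
s_5={r}: X(G((q | p)))=False G((q | p))=False (q | p)=False q=False p=False
s_6={}: X(G((q | p)))=False G((q | p))=False (q | p)=False q=False p=False

Answer: false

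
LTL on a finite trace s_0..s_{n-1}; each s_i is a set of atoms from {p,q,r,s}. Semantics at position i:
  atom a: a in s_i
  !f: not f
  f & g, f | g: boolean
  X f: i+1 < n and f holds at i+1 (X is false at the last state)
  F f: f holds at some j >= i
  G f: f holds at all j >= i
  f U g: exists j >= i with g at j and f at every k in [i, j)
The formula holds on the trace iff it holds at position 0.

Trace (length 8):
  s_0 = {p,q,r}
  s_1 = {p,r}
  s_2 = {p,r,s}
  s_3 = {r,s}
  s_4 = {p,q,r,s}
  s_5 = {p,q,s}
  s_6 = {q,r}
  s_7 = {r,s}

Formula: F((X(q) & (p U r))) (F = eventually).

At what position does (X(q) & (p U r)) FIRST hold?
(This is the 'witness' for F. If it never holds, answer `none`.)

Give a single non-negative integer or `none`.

Answer: 3

Derivation:
s_0={p,q,r}: (X(q) & (p U r))=False X(q)=False q=True (p U r)=True p=True r=True
s_1={p,r}: (X(q) & (p U r))=False X(q)=False q=False (p U r)=True p=True r=True
s_2={p,r,s}: (X(q) & (p U r))=False X(q)=False q=False (p U r)=True p=True r=True
s_3={r,s}: (X(q) & (p U r))=True X(q)=True q=False (p U r)=True p=False r=True
s_4={p,q,r,s}: (X(q) & (p U r))=True X(q)=True q=True (p U r)=True p=True r=True
s_5={p,q,s}: (X(q) & (p U r))=True X(q)=True q=True (p U r)=True p=True r=False
s_6={q,r}: (X(q) & (p U r))=False X(q)=False q=True (p U r)=True p=False r=True
s_7={r,s}: (X(q) & (p U r))=False X(q)=False q=False (p U r)=True p=False r=True
F((X(q) & (p U r))) holds; first witness at position 3.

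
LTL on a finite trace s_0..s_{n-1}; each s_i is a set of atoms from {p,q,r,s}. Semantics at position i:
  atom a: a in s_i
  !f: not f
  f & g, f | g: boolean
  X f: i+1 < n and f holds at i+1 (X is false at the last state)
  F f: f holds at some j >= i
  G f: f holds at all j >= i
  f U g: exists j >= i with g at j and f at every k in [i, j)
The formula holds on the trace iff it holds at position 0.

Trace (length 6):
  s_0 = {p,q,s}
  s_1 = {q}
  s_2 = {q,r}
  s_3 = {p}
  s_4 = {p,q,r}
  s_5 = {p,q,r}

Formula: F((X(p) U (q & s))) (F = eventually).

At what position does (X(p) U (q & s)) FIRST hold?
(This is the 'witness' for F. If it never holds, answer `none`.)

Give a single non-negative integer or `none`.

Answer: 0

Derivation:
s_0={p,q,s}: (X(p) U (q & s))=True X(p)=False p=True (q & s)=True q=True s=True
s_1={q}: (X(p) U (q & s))=False X(p)=False p=False (q & s)=False q=True s=False
s_2={q,r}: (X(p) U (q & s))=False X(p)=True p=False (q & s)=False q=True s=False
s_3={p}: (X(p) U (q & s))=False X(p)=True p=True (q & s)=False q=False s=False
s_4={p,q,r}: (X(p) U (q & s))=False X(p)=True p=True (q & s)=False q=True s=False
s_5={p,q,r}: (X(p) U (q & s))=False X(p)=False p=True (q & s)=False q=True s=False
F((X(p) U (q & s))) holds; first witness at position 0.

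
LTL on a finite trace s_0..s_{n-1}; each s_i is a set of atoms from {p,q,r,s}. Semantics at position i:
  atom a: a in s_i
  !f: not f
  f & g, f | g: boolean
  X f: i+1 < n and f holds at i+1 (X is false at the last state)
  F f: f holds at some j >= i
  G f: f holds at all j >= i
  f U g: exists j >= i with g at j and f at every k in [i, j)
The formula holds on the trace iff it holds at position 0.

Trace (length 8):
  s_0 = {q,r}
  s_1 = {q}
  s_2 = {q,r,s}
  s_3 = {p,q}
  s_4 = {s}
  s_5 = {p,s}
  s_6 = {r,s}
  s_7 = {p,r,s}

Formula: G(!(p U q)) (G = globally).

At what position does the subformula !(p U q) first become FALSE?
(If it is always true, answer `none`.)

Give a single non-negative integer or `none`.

s_0={q,r}: !(p U q)=False (p U q)=True p=False q=True
s_1={q}: !(p U q)=False (p U q)=True p=False q=True
s_2={q,r,s}: !(p U q)=False (p U q)=True p=False q=True
s_3={p,q}: !(p U q)=False (p U q)=True p=True q=True
s_4={s}: !(p U q)=True (p U q)=False p=False q=False
s_5={p,s}: !(p U q)=True (p U q)=False p=True q=False
s_6={r,s}: !(p U q)=True (p U q)=False p=False q=False
s_7={p,r,s}: !(p U q)=True (p U q)=False p=True q=False
G(!(p U q)) holds globally = False
First violation at position 0.

Answer: 0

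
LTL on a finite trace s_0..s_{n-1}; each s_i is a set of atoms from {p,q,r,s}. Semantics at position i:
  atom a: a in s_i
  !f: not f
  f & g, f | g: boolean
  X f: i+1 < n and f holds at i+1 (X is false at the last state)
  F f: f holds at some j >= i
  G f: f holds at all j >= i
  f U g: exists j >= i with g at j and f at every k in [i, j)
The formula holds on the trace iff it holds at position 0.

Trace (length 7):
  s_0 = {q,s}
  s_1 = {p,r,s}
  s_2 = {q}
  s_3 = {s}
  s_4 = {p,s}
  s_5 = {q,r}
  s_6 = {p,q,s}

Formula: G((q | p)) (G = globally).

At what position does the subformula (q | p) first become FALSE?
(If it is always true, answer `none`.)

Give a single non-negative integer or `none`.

s_0={q,s}: (q | p)=True q=True p=False
s_1={p,r,s}: (q | p)=True q=False p=True
s_2={q}: (q | p)=True q=True p=False
s_3={s}: (q | p)=False q=False p=False
s_4={p,s}: (q | p)=True q=False p=True
s_5={q,r}: (q | p)=True q=True p=False
s_6={p,q,s}: (q | p)=True q=True p=True
G((q | p)) holds globally = False
First violation at position 3.

Answer: 3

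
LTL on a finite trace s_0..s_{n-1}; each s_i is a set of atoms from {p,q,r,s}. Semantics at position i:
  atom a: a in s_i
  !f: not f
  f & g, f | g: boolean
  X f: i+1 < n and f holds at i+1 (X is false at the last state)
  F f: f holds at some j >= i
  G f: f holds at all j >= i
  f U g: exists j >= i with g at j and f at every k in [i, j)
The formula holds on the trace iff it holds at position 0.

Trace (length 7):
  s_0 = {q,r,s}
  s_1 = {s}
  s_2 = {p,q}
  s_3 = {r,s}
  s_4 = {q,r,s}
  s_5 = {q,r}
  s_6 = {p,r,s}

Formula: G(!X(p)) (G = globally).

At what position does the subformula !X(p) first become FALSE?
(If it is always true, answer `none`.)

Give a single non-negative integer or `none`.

s_0={q,r,s}: !X(p)=True X(p)=False p=False
s_1={s}: !X(p)=False X(p)=True p=False
s_2={p,q}: !X(p)=True X(p)=False p=True
s_3={r,s}: !X(p)=True X(p)=False p=False
s_4={q,r,s}: !X(p)=True X(p)=False p=False
s_5={q,r}: !X(p)=False X(p)=True p=False
s_6={p,r,s}: !X(p)=True X(p)=False p=True
G(!X(p)) holds globally = False
First violation at position 1.

Answer: 1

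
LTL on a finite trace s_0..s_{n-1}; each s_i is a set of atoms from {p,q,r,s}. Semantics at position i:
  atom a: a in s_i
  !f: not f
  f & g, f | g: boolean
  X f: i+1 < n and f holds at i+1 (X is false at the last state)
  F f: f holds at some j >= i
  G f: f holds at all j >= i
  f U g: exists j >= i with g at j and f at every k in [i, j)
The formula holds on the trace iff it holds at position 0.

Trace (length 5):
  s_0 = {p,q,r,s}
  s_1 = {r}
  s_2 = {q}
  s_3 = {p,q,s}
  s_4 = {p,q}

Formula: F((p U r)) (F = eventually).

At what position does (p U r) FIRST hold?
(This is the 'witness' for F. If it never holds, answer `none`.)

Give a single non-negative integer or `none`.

s_0={p,q,r,s}: (p U r)=True p=True r=True
s_1={r}: (p U r)=True p=False r=True
s_2={q}: (p U r)=False p=False r=False
s_3={p,q,s}: (p U r)=False p=True r=False
s_4={p,q}: (p U r)=False p=True r=False
F((p U r)) holds; first witness at position 0.

Answer: 0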